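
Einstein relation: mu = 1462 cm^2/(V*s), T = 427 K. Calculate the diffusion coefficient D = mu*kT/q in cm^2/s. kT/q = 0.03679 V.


Step 1: D = mu * (kT/q)
Step 2: D = 1462 * 0.03679
Step 3: D = 53.79 cm^2/s

53.79


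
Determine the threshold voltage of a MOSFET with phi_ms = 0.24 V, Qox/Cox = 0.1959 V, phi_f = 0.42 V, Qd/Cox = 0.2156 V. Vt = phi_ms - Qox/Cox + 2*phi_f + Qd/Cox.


Step 1: Vt = phi_ms - Qox/Cox + 2*phi_f + Qd/Cox
Step 2: Vt = 0.24 - 0.1959 + 2*0.42 + 0.2156
Step 3: Vt = 0.24 - 0.1959 + 0.84 + 0.2156
Step 4: Vt = 1.0997 V

1.0997


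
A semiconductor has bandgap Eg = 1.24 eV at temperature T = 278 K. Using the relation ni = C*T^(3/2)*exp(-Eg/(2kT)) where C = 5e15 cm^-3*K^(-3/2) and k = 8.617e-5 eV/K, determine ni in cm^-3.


Step 1: Compute kT = 8.617e-5 * 278 = 0.02395526 eV
Step 2: Exponent = -Eg/(2kT) = -1.24/(2*0.02395526) = -25.88158
Step 3: T^(3/2) = 278^1.5 = 4635.19
Step 4: ni = 5e15 * 4635.19 * exp(-25.88158) = 1.33e+08 cm^-3

1.33e+08


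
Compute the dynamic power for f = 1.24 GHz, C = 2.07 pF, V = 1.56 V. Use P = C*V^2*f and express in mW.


Step 1: V^2 = 1.56^2 = 2.4336 V^2
Step 2: P = C*V^2*f = 2.07e-12 F * 2.4336 * 1.24e9 Hz
Step 3: P = 6.24656448e-03 W
Step 4: P = 6.247 mW

6.247


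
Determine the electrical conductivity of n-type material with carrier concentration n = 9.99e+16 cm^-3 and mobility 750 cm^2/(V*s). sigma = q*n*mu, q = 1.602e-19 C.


Step 1: sigma = q * n * mu
Step 2: sigma = 1.602e-19 * 9.99e+16 * 750
Step 3: sigma = 1.200e+01 S/cm

1.200e+01


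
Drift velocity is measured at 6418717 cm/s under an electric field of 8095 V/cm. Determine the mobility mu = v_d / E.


Step 1: mu = v_d / E
Step 2: mu = 6418717 / 8095
Step 3: mu = 792.92 cm^2/(V*s)

792.92


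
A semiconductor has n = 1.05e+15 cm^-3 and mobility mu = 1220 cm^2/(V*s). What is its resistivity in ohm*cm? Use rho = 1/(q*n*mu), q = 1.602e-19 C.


Step 1: sigma = q * n * mu = 1.602e-19 * 1.05e+15 * 1220 = 2.05216e-01 S/cm
Step 2: rho = 1 / sigma = 1 / 2.05216e-01 = 4.873 ohm*cm

4.873


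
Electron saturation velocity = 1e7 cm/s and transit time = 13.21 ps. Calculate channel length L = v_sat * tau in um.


Step 1: tau in seconds = 13.21 ps * 1e-12 = 1.3210e-11 s
Step 2: L = v_sat * tau = 1e7 * 1.3210e-11 = 1.3210e-04 cm
Step 3: L in um = 1.3210e-04 * 1e4 = 1.321 um

1.321


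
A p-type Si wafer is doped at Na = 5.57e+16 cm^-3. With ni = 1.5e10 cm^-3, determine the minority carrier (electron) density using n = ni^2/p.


Step 1: Majority hole concentration p ≈ Na = 5.57e+16 cm^-3
Step 2: n = ni^2 / Na = (1.5e10)^2 / 5.57e+16
Step 3: n = 4.04e+03 cm^-3

4.04e+03


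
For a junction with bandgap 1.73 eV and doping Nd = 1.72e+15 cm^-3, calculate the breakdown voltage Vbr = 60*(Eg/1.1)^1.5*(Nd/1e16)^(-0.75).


Step 1: Eg/1.1 = 1.73/1.1 = 1.572727
Step 2: (Eg/1.1)^1.5 = 1.572727^1.5 = 1.972332
Step 3: (Nd/1e16)^(-0.75) = (0.172)^(-0.75) = 3.744154
Step 4: Vbr = 60 * 1.972332 * 3.744154 = 443.1 V

443.1


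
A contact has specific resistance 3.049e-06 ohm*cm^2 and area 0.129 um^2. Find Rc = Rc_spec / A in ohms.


Step 1: Convert area to cm^2: 0.129 um^2 = 1.2900e-09 cm^2
Step 2: Rc = Rc_spec / A = 3.049e-06 / 1.2900e-09
Step 3: Rc = 2.36e+03 ohms

2.36e+03


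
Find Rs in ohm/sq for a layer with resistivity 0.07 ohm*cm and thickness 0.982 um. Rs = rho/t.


Step 1: Convert thickness to cm: t = 0.982 um = 9.8200e-05 cm
Step 2: Rs = rho / t = 0.07 / 9.8200e-05
Step 3: Rs = 712.8 ohm/sq

712.8


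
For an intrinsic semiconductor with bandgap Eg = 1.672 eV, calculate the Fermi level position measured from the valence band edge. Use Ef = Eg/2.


Step 1: For an intrinsic semiconductor, the Fermi level sits at midgap.
Step 2: Ef = Eg / 2 = 1.672 / 2 = 0.836 eV

0.836


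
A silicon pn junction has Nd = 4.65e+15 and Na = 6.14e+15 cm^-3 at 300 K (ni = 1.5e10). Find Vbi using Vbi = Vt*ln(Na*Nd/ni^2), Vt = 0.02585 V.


Step 1: Compute Na*Nd/ni^2 = 6.14e+15 * 4.65e+15 / (1.5e10)^2 = 1.2689e+11
Step 2: ln(1.2689e+11) = 25.5666
Step 3: Vbi = 0.02585 * 25.5666 = 0.661 V

0.661


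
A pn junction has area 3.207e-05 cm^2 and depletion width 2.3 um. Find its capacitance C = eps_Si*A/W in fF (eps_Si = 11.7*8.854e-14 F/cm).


Step 1: eps_Si = 11.7 * 8.854e-14 = 1.035918e-12 F/cm
Step 2: W in cm = 2.3 * 1e-4 = 2.30e-04 cm
Step 3: C = 1.035918e-12 * 3.207e-05 / 2.30e-04 = 1.444430e-13 F
Step 4: C = 144.44 fF

144.44


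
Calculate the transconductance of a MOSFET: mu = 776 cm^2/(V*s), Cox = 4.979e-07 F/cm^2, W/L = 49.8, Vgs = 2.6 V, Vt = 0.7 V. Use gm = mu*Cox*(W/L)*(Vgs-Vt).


Step 1: Vov = Vgs - Vt = 2.6 - 0.7 = 1.9 V
Step 2: gm = mu * Cox * (W/L) * Vov
Step 3: gm = 776 * 4.979e-07 * 49.8 * 1.9 = 3.66e-02 S

3.66e-02


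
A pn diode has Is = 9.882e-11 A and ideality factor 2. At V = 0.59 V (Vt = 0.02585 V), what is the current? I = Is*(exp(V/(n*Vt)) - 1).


Step 1: V/(n*Vt) = 0.59/(2*0.02585) = 11.4120
Step 2: exp(11.4120) = 9.0400e+04
Step 3: I = 9.882e-11 * (9.0400e+04 - 1) = 8.93e-06 A

8.93e-06


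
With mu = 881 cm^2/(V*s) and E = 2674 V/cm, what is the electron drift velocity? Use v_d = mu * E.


Step 1: v_d = mu * E
Step 2: v_d = 881 * 2674 = 2355794
Step 3: v_d = 2.36e+06 cm/s

2.36e+06


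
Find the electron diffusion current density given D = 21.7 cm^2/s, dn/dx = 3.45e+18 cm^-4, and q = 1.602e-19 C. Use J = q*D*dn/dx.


Step 1: J = q * D * (dn/dx)
Step 2: J = 1.602e-19 * 21.7 * 3.45e+18
Step 3: J = 1.20e+01 A/cm^2

1.20e+01


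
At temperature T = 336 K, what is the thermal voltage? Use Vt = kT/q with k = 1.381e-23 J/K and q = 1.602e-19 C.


Step 1: kT = 1.381e-23 * 336 = 4.64016e-21 J
Step 2: Vt = kT/q = 4.64016e-21 / 1.602e-19
Step 3: Vt = 0.02896 V

0.02896


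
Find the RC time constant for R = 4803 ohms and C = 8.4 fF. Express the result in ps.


Step 1: tau = R * C
Step 2: tau = 4803 * 8.4 fF = 4803 * 8.4e-15 F
Step 3: tau = 4.03452e-11 s = 40.3452 ps

40.3452


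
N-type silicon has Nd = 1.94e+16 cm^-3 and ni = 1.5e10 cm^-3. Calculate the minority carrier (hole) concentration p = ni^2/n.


Step 1: Since Nd >> ni, n ≈ Nd = 1.94e+16 cm^-3
Step 2: p = ni^2 / n = (1.5e10)^2 / 1.94e+16
Step 3: p = 2.25e20 / 1.94e+16 = 1.16e+04 cm^-3

1.16e+04


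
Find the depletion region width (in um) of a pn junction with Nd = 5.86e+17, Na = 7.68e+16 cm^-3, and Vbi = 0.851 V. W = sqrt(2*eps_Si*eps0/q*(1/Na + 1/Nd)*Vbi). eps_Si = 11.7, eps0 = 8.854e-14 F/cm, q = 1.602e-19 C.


Step 1: 1/Na + 1/Nd = 1/7.68e+16 + 1/5.86e+17 = 1.47273e-17
Step 2: 2*eps*eps0/q = 2*11.7*8.854e-14/1.602e-19 = 1.293281e+07
Step 3: W^2 = 1.293281e+07 * 1.47273e-17 * 0.851 = 1.62086e-10
Step 4: W = sqrt(1.62086e-10) = 1.273e-05 cm = 0.1273 um

0.1273


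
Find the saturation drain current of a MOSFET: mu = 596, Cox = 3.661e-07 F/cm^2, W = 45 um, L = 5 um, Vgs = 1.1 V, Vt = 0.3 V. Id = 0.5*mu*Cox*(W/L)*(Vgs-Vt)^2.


Step 1: Overdrive voltage Vov = Vgs - Vt = 1.1 - 0.3 = 0.8 V
Step 2: W/L = 45/5 = 9
Step 3: Id = 0.5 * 596 * 3.661e-07 * 9 * 0.8^2
Step 4: Id = 6.28e-04 A

6.28e-04


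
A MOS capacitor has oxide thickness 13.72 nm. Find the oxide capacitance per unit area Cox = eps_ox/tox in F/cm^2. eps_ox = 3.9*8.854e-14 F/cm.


Step 1: eps_ox = 3.9 * 8.854e-14 = 3.45306e-13 F/cm
Step 2: tox in cm = 13.72 nm * 1e-7 = 1.3720e-06 cm
Step 3: Cox = 3.45306e-13 / 1.3720e-06 = 2.52e-07 F/cm^2

2.52e-07


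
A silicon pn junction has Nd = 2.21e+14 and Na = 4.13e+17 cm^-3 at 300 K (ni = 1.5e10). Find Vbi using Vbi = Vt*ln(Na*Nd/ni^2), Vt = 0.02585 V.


Step 1: Compute Na*Nd/ni^2 = 4.13e+17 * 2.21e+14 / (1.5e10)^2 = 4.0566e+11
Step 2: ln(4.0566e+11) = 26.7288
Step 3: Vbi = 0.02585 * 26.7288 = 0.691 V

0.691


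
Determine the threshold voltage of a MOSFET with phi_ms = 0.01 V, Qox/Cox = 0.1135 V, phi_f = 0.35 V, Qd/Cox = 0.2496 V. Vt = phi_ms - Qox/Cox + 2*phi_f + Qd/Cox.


Step 1: Vt = phi_ms - Qox/Cox + 2*phi_f + Qd/Cox
Step 2: Vt = 0.01 - 0.1135 + 2*0.35 + 0.2496
Step 3: Vt = 0.01 - 0.1135 + 0.7 + 0.2496
Step 4: Vt = 0.8461 V

0.8461


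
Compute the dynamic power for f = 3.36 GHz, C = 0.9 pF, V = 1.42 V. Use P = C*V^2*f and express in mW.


Step 1: V^2 = 1.42^2 = 2.0164 V^2
Step 2: P = C*V^2*f = 0.9e-12 F * 2.0164 * 3.36e9 Hz
Step 3: P = 6.0975936e-03 W
Step 4: P = 6.098 mW

6.098


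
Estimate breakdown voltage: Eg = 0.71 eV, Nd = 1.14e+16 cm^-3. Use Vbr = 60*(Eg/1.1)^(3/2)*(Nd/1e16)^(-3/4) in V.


Step 1: Eg/1.1 = 0.71/1.1 = 0.645455
Step 2: (Eg/1.1)^1.5 = 0.645455^1.5 = 0.518560
Step 3: (Nd/1e16)^(-0.75) = (1.14)^(-0.75) = 0.906403
Step 4: Vbr = 60 * 0.518560 * 0.906403 = 28.2 V

28.2


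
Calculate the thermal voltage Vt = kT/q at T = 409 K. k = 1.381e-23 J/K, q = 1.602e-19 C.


Step 1: kT = 1.381e-23 * 409 = 5.64829e-21 J
Step 2: Vt = kT/q = 5.64829e-21 / 1.602e-19
Step 3: Vt = 0.03526 V

0.03526


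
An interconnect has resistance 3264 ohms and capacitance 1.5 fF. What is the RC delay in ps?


Step 1: tau = R * C
Step 2: tau = 3264 * 1.5 fF = 3264 * 1.5e-15 F
Step 3: tau = 4.896e-12 s = 4.896 ps

4.896


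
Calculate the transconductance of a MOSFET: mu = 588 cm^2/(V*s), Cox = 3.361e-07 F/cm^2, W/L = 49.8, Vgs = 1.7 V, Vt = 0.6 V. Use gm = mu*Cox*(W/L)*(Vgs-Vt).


Step 1: Vov = Vgs - Vt = 1.7 - 0.6 = 1.1 V
Step 2: gm = mu * Cox * (W/L) * Vov
Step 3: gm = 588 * 3.361e-07 * 49.8 * 1.1 = 1.08e-02 S

1.08e-02


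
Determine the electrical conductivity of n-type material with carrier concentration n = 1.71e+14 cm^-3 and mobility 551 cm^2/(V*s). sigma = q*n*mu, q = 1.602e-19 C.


Step 1: sigma = q * n * mu
Step 2: sigma = 1.602e-19 * 1.71e+14 * 551
Step 3: sigma = 1.509e-02 S/cm

1.509e-02


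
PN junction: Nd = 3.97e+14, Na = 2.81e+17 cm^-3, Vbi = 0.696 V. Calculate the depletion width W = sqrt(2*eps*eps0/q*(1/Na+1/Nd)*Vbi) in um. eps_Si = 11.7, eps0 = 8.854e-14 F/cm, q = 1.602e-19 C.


Step 1: 1/Na + 1/Nd = 1/2.81e+17 + 1/3.97e+14 = 2.52245e-15
Step 2: 2*eps*eps0/q = 2*11.7*8.854e-14/1.602e-19 = 1.293281e+07
Step 3: W^2 = 1.293281e+07 * 2.52245e-15 * 0.696 = 2.27052e-08
Step 4: W = sqrt(2.27052e-08) = 1.507e-04 cm = 1.507 um

1.507


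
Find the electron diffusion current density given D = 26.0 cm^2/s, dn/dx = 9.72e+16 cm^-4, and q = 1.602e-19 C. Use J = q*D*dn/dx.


Step 1: J = q * D * (dn/dx)
Step 2: J = 1.602e-19 * 26.0 * 9.72e+16
Step 3: J = 4.05e-01 A/cm^2

4.05e-01


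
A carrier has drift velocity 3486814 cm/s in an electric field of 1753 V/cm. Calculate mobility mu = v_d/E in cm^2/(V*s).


Step 1: mu = v_d / E
Step 2: mu = 3486814 / 1753
Step 3: mu = 1989.06 cm^2/(V*s)

1989.06


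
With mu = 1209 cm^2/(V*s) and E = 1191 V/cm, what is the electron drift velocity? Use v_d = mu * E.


Step 1: v_d = mu * E
Step 2: v_d = 1209 * 1191 = 1439919
Step 3: v_d = 1.44e+06 cm/s

1.44e+06


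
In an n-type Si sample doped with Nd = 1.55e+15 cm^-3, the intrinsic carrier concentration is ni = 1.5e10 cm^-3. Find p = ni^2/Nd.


Step 1: Since Nd >> ni, n ≈ Nd = 1.55e+15 cm^-3
Step 2: p = ni^2 / n = (1.5e10)^2 / 1.55e+15
Step 3: p = 2.25e20 / 1.55e+15 = 1.45e+05 cm^-3

1.45e+05


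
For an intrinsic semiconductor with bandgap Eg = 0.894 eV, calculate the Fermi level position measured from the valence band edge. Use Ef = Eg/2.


Step 1: For an intrinsic semiconductor, the Fermi level sits at midgap.
Step 2: Ef = Eg / 2 = 0.894 / 2 = 0.447 eV

0.447


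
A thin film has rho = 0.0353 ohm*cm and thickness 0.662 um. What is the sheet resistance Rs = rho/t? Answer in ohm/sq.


Step 1: Convert thickness to cm: t = 0.662 um = 6.6200e-05 cm
Step 2: Rs = rho / t = 0.0353 / 6.6200e-05
Step 3: Rs = 533.2 ohm/sq

533.2


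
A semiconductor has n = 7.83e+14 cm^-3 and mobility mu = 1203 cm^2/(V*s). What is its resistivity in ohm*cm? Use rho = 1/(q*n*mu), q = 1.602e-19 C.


Step 1: sigma = q * n * mu = 1.602e-19 * 7.83e+14 * 1203 = 1.50900e-01 S/cm
Step 2: rho = 1 / sigma = 1 / 1.50900e-01 = 6.627 ohm*cm

6.627


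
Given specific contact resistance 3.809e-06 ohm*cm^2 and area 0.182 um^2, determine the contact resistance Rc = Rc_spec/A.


Step 1: Convert area to cm^2: 0.182 um^2 = 1.8200e-09 cm^2
Step 2: Rc = Rc_spec / A = 3.809e-06 / 1.8200e-09
Step 3: Rc = 2.09e+03 ohms

2.09e+03


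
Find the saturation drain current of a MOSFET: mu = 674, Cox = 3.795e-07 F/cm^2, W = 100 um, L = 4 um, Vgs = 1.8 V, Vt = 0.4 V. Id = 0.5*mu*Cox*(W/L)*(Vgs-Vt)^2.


Step 1: Overdrive voltage Vov = Vgs - Vt = 1.8 - 0.4 = 1.4 V
Step 2: W/L = 100/4 = 25
Step 3: Id = 0.5 * 674 * 3.795e-07 * 25 * 1.4^2
Step 4: Id = 6.27e-03 A

6.27e-03


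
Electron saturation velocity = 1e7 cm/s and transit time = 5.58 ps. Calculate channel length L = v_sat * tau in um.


Step 1: tau in seconds = 5.58 ps * 1e-12 = 5.5800e-12 s
Step 2: L = v_sat * tau = 1e7 * 5.5800e-12 = 5.5800e-05 cm
Step 3: L in um = 5.5800e-05 * 1e4 = 0.558 um

0.558


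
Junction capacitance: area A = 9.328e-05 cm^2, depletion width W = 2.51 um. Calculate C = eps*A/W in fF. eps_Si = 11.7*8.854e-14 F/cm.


Step 1: eps_Si = 11.7 * 8.854e-14 = 1.035918e-12 F/cm
Step 2: W in cm = 2.51 * 1e-4 = 2.51e-04 cm
Step 3: C = 1.035918e-12 * 9.328e-05 / 2.51e-04 = 3.849818e-13 F
Step 4: C = 384.98 fF

384.98


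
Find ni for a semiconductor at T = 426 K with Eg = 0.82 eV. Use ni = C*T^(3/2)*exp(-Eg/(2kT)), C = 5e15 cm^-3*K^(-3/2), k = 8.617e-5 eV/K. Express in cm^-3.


Step 1: Compute kT = 8.617e-5 * 426 = 0.03670842 eV
Step 2: Exponent = -Eg/(2kT) = -0.82/(2*0.03670842) = -11.16910
Step 3: T^(3/2) = 426^1.5 = 8792.54
Step 4: ni = 5e15 * 8792.54 * exp(-11.16910) = 6.20e+14 cm^-3

6.20e+14


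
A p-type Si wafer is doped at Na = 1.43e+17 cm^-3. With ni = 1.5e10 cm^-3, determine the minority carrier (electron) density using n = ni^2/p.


Step 1: Majority hole concentration p ≈ Na = 1.43e+17 cm^-3
Step 2: n = ni^2 / Na = (1.5e10)^2 / 1.43e+17
Step 3: n = 1.57e+03 cm^-3

1.57e+03


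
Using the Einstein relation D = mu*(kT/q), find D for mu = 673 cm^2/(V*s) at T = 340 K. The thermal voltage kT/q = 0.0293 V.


Step 1: D = mu * (kT/q)
Step 2: D = 673 * 0.0293
Step 3: D = 19.72 cm^2/s

19.72


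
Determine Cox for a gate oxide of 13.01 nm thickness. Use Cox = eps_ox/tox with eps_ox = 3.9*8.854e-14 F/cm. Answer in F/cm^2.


Step 1: eps_ox = 3.9 * 8.854e-14 = 3.45306e-13 F/cm
Step 2: tox in cm = 13.01 nm * 1e-7 = 1.3010e-06 cm
Step 3: Cox = 3.45306e-13 / 1.3010e-06 = 2.65e-07 F/cm^2

2.65e-07


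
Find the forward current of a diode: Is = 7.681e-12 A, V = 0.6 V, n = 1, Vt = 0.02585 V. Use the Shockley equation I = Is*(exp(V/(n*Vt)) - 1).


Step 1: V/(n*Vt) = 0.6/(1*0.02585) = 23.2108
Step 2: exp(23.2108) = 1.2032e+10
Step 3: I = 7.681e-12 * (1.2032e+10 - 1) = 9.24e-02 A

9.24e-02


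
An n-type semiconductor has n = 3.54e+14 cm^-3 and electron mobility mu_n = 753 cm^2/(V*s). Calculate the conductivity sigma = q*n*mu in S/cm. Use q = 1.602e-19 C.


Step 1: sigma = q * n * mu
Step 2: sigma = 1.602e-19 * 3.54e+14 * 753
Step 3: sigma = 4.270e-02 S/cm

4.270e-02


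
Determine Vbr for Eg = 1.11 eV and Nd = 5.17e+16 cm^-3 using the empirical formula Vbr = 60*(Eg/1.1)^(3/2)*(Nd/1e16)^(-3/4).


Step 1: Eg/1.1 = 1.11/1.1 = 1.009091
Step 2: (Eg/1.1)^1.5 = 1.009091^1.5 = 1.013667
Step 3: (Nd/1e16)^(-0.75) = (5.17)^(-0.75) = 0.291664
Step 4: Vbr = 60 * 1.013667 * 0.291664 = 17.7 V

17.7


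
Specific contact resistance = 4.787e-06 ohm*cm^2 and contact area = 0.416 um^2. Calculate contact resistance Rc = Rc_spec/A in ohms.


Step 1: Convert area to cm^2: 0.416 um^2 = 4.1600e-09 cm^2
Step 2: Rc = Rc_spec / A = 4.787e-06 / 4.1600e-09
Step 3: Rc = 1.15e+03 ohms

1.15e+03


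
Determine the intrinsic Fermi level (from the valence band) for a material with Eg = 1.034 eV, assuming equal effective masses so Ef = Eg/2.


Step 1: For an intrinsic semiconductor, the Fermi level sits at midgap.
Step 2: Ef = Eg / 2 = 1.034 / 2 = 0.517 eV

0.517


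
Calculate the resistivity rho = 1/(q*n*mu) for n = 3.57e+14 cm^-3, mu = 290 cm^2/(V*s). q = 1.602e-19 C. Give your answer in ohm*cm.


Step 1: sigma = q * n * mu = 1.602e-19 * 3.57e+14 * 290 = 1.65855e-02 S/cm
Step 2: rho = 1 / sigma = 1 / 1.65855e-02 = 60.29 ohm*cm

60.29


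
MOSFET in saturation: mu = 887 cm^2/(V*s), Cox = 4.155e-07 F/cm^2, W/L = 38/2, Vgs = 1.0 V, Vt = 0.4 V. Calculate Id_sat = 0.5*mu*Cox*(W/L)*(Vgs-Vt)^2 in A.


Step 1: Overdrive voltage Vov = Vgs - Vt = 1.0 - 0.4 = 0.6 V
Step 2: W/L = 38/2 = 19
Step 3: Id = 0.5 * 887 * 4.155e-07 * 19 * 0.6^2
Step 4: Id = 1.26e-03 A

1.26e-03


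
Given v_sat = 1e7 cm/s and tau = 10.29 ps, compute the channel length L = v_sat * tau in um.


Step 1: tau in seconds = 10.29 ps * 1e-12 = 1.0290e-11 s
Step 2: L = v_sat * tau = 1e7 * 1.0290e-11 = 1.0290e-04 cm
Step 3: L in um = 1.0290e-04 * 1e4 = 1.029 um

1.029


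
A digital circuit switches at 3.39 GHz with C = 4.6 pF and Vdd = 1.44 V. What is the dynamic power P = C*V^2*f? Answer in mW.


Step 1: V^2 = 1.44^2 = 2.0736 V^2
Step 2: P = C*V^2*f = 4.6e-12 F * 2.0736 * 3.39e9 Hz
Step 3: P = 3.23357184e-02 W
Step 4: P = 32.336 mW

32.336


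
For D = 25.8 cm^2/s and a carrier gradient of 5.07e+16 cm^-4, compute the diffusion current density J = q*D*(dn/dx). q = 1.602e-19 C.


Step 1: J = q * D * (dn/dx)
Step 2: J = 1.602e-19 * 25.8 * 5.07e+16
Step 3: J = 2.10e-01 A/cm^2

2.10e-01


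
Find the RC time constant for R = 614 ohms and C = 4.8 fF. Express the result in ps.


Step 1: tau = R * C
Step 2: tau = 614 * 4.8 fF = 614 * 4.8e-15 F
Step 3: tau = 2.9472e-12 s = 2.9472 ps

2.9472


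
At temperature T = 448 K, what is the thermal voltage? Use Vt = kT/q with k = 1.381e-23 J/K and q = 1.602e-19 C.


Step 1: kT = 1.381e-23 * 448 = 6.18688e-21 J
Step 2: Vt = kT/q = 6.18688e-21 / 1.602e-19
Step 3: Vt = 0.03862 V

0.03862


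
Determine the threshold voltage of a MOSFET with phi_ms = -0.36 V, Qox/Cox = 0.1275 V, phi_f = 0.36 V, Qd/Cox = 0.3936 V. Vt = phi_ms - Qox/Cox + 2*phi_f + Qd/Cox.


Step 1: Vt = phi_ms - Qox/Cox + 2*phi_f + Qd/Cox
Step 2: Vt = -0.36 - 0.1275 + 2*0.36 + 0.3936
Step 3: Vt = -0.36 - 0.1275 + 0.72 + 0.3936
Step 4: Vt = 0.6261 V

0.6261


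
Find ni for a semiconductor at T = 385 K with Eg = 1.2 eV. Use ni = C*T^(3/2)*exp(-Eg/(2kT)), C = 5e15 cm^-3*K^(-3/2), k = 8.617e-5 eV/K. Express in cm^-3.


Step 1: Compute kT = 8.617e-5 * 385 = 0.03317545 eV
Step 2: Exponent = -Eg/(2kT) = -1.2/(2*0.03317545) = -18.08566
Step 3: T^(3/2) = 385^1.5 = 7554.25
Step 4: ni = 5e15 * 7554.25 * exp(-18.08566) = 5.28e+11 cm^-3

5.28e+11


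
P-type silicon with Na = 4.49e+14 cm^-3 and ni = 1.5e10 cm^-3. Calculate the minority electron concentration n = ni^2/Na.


Step 1: Majority hole concentration p ≈ Na = 4.49e+14 cm^-3
Step 2: n = ni^2 / Na = (1.5e10)^2 / 4.49e+14
Step 3: n = 5.01e+05 cm^-3

5.01e+05


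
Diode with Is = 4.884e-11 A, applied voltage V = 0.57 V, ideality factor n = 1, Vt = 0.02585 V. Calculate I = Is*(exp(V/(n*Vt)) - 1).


Step 1: V/(n*Vt) = 0.57/(1*0.02585) = 22.0503
Step 2: exp(22.0503) = 3.7698e+09
Step 3: I = 4.884e-11 * (3.7698e+09 - 1) = 1.84e-01 A

1.84e-01


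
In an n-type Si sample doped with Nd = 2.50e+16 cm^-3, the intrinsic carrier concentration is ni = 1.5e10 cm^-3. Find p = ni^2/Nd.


Step 1: Since Nd >> ni, n ≈ Nd = 2.50e+16 cm^-3
Step 2: p = ni^2 / n = (1.5e10)^2 / 2.50e+16
Step 3: p = 2.25e20 / 2.50e+16 = 9.00e+03 cm^-3

9.00e+03


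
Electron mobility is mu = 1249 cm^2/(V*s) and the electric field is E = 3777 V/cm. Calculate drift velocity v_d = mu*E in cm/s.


Step 1: v_d = mu * E
Step 2: v_d = 1249 * 3777 = 4717473
Step 3: v_d = 4.72e+06 cm/s

4.72e+06


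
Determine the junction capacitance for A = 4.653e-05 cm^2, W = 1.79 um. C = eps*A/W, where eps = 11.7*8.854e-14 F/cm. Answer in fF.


Step 1: eps_Si = 11.7 * 8.854e-14 = 1.035918e-12 F/cm
Step 2: W in cm = 1.79 * 1e-4 = 1.79e-04 cm
Step 3: C = 1.035918e-12 * 4.653e-05 / 1.79e-04 = 2.692808e-13 F
Step 4: C = 269.28 fF

269.28


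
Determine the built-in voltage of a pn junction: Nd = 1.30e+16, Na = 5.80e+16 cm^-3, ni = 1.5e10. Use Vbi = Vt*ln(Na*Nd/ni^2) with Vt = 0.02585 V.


Step 1: Compute Na*Nd/ni^2 = 5.80e+16 * 1.30e+16 / (1.5e10)^2 = 3.3511e+12
Step 2: ln(3.3511e+12) = 28.8403
Step 3: Vbi = 0.02585 * 28.8403 = 0.746 V

0.746


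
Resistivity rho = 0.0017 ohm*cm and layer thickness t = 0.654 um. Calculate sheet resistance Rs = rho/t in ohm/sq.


Step 1: Convert thickness to cm: t = 0.654 um = 6.5400e-05 cm
Step 2: Rs = rho / t = 0.0017 / 6.5400e-05
Step 3: Rs = 26.0 ohm/sq

26.0


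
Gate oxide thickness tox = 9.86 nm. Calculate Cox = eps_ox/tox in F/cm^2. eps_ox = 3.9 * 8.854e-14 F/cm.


Step 1: eps_ox = 3.9 * 8.854e-14 = 3.45306e-13 F/cm
Step 2: tox in cm = 9.86 nm * 1e-7 = 9.8600e-07 cm
Step 3: Cox = 3.45306e-13 / 9.8600e-07 = 3.50e-07 F/cm^2

3.50e-07


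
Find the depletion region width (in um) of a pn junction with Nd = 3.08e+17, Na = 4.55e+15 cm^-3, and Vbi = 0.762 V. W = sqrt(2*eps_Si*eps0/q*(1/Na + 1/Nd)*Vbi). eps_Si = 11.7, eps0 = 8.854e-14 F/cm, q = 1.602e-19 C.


Step 1: 1/Na + 1/Nd = 1/4.55e+15 + 1/3.08e+17 = 2.23027e-16
Step 2: 2*eps*eps0/q = 2*11.7*8.854e-14/1.602e-19 = 1.293281e+07
Step 3: W^2 = 1.293281e+07 * 2.23027e-16 * 0.762 = 2.19789e-09
Step 4: W = sqrt(2.19789e-09) = 4.688e-05 cm = 0.4688 um

0.4688


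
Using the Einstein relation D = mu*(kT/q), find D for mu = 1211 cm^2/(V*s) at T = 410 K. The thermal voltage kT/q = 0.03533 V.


Step 1: D = mu * (kT/q)
Step 2: D = 1211 * 0.03533
Step 3: D = 42.78 cm^2/s

42.78


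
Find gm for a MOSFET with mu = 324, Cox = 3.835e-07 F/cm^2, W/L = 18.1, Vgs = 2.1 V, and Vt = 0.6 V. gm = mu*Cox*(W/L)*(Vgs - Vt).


Step 1: Vov = Vgs - Vt = 2.1 - 0.6 = 1.5 V
Step 2: gm = mu * Cox * (W/L) * Vov
Step 3: gm = 324 * 3.835e-07 * 18.1 * 1.5 = 3.37e-03 S

3.37e-03


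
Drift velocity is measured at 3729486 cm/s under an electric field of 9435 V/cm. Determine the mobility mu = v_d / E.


Step 1: mu = v_d / E
Step 2: mu = 3729486 / 9435
Step 3: mu = 395.28 cm^2/(V*s)

395.28


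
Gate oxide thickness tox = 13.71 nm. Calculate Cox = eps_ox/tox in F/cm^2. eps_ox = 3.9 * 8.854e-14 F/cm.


Step 1: eps_ox = 3.9 * 8.854e-14 = 3.45306e-13 F/cm
Step 2: tox in cm = 13.71 nm * 1e-7 = 1.3710e-06 cm
Step 3: Cox = 3.45306e-13 / 1.3710e-06 = 2.52e-07 F/cm^2

2.52e-07


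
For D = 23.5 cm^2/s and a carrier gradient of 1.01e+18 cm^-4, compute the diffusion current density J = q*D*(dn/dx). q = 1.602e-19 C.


Step 1: J = q * D * (dn/dx)
Step 2: J = 1.602e-19 * 23.5 * 1.01e+18
Step 3: J = 3.80e+00 A/cm^2

3.80e+00


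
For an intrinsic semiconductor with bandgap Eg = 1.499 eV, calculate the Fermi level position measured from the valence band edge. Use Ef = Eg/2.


Step 1: For an intrinsic semiconductor, the Fermi level sits at midgap.
Step 2: Ef = Eg / 2 = 1.499 / 2 = 0.7495 eV

0.7495


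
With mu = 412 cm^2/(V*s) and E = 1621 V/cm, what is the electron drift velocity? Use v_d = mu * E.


Step 1: v_d = mu * E
Step 2: v_d = 412 * 1621 = 667852
Step 3: v_d = 6.68e+05 cm/s

6.68e+05


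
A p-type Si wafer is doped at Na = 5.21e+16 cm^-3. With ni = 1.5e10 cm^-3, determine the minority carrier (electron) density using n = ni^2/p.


Step 1: Majority hole concentration p ≈ Na = 5.21e+16 cm^-3
Step 2: n = ni^2 / Na = (1.5e10)^2 / 5.21e+16
Step 3: n = 4.32e+03 cm^-3

4.32e+03


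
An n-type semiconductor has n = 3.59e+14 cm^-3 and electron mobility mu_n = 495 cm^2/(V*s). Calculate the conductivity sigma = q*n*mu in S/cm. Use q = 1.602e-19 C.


Step 1: sigma = q * n * mu
Step 2: sigma = 1.602e-19 * 3.59e+14 * 495
Step 3: sigma = 2.847e-02 S/cm

2.847e-02


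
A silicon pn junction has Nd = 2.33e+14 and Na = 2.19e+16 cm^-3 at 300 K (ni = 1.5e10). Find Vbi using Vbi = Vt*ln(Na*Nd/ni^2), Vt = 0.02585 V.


Step 1: Compute Na*Nd/ni^2 = 2.19e+16 * 2.33e+14 / (1.5e10)^2 = 2.2679e+10
Step 2: ln(2.2679e+10) = 23.8447
Step 3: Vbi = 0.02585 * 23.8447 = 0.616 V

0.616


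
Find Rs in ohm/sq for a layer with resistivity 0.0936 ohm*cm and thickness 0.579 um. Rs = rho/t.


Step 1: Convert thickness to cm: t = 0.579 um = 5.7900e-05 cm
Step 2: Rs = rho / t = 0.0936 / 5.7900e-05
Step 3: Rs = 1616.6 ohm/sq

1616.6


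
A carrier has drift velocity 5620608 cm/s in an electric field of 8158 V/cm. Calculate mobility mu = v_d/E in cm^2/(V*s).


Step 1: mu = v_d / E
Step 2: mu = 5620608 / 8158
Step 3: mu = 688.97 cm^2/(V*s)

688.97


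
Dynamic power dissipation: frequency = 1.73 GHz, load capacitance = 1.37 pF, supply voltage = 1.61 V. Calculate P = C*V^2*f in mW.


Step 1: V^2 = 1.61^2 = 2.5921 V^2
Step 2: P = C*V^2*f = 1.37e-12 F * 2.5921 * 1.73e9 Hz
Step 3: P = 6.14353621e-03 W
Step 4: P = 6.144 mW

6.144


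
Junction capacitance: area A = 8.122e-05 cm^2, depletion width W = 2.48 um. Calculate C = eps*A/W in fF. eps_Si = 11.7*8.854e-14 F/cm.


Step 1: eps_Si = 11.7 * 8.854e-14 = 1.035918e-12 F/cm
Step 2: W in cm = 2.48 * 1e-4 = 2.48e-04 cm
Step 3: C = 1.035918e-12 * 8.122e-05 / 2.48e-04 = 3.392631e-13 F
Step 4: C = 339.26 fF

339.26


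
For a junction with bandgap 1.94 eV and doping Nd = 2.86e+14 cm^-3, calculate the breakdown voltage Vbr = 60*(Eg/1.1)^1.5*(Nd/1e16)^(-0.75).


Step 1: Eg/1.1 = 1.94/1.1 = 1.763636
Step 2: (Eg/1.1)^1.5 = 1.763636^1.5 = 2.342143
Step 3: (Nd/1e16)^(-0.75) = (0.0286)^(-0.75) = 14.378894
Step 4: Vbr = 60 * 2.342143 * 14.378894 = 2020.6 V

2020.6


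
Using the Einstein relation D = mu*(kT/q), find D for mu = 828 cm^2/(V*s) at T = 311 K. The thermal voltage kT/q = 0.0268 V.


Step 1: D = mu * (kT/q)
Step 2: D = 828 * 0.0268
Step 3: D = 22.19 cm^2/s

22.19


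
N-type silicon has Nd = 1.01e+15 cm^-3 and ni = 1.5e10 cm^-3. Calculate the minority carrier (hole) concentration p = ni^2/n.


Step 1: Since Nd >> ni, n ≈ Nd = 1.01e+15 cm^-3
Step 2: p = ni^2 / n = (1.5e10)^2 / 1.01e+15
Step 3: p = 2.25e20 / 1.01e+15 = 2.23e+05 cm^-3

2.23e+05


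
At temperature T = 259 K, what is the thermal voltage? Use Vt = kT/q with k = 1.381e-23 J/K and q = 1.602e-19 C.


Step 1: kT = 1.381e-23 * 259 = 3.57679e-21 J
Step 2: Vt = kT/q = 3.57679e-21 / 1.602e-19
Step 3: Vt = 0.02233 V

0.02233


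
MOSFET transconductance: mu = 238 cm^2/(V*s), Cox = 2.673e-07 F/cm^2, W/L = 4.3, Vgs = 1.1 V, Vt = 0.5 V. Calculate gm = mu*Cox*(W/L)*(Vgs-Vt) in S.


Step 1: Vov = Vgs - Vt = 1.1 - 0.5 = 0.6 V
Step 2: gm = mu * Cox * (W/L) * Vov
Step 3: gm = 238 * 2.673e-07 * 4.3 * 0.6 = 1.64e-04 S

1.64e-04


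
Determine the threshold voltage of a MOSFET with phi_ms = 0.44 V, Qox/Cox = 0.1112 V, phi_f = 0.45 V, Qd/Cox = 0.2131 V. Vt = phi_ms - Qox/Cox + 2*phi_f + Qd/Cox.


Step 1: Vt = phi_ms - Qox/Cox + 2*phi_f + Qd/Cox
Step 2: Vt = 0.44 - 0.1112 + 2*0.45 + 0.2131
Step 3: Vt = 0.44 - 0.1112 + 0.9 + 0.2131
Step 4: Vt = 1.4419 V

1.4419


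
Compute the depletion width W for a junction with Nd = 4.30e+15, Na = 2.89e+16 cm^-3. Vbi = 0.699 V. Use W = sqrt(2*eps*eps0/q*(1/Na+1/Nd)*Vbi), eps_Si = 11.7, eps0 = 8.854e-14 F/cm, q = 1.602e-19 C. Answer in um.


Step 1: 1/Na + 1/Nd = 1/2.89e+16 + 1/4.30e+15 = 2.67160e-16
Step 2: 2*eps*eps0/q = 2*11.7*8.854e-14/1.602e-19 = 1.293281e+07
Step 3: W^2 = 1.293281e+07 * 2.67160e-16 * 0.699 = 2.41514e-09
Step 4: W = sqrt(2.41514e-09) = 4.914e-05 cm = 0.4914 um

0.4914


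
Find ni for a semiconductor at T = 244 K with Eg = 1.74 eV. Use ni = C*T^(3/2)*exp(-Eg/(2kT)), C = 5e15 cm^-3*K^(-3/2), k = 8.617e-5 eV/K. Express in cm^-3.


Step 1: Compute kT = 8.617e-5 * 244 = 0.02102548 eV
Step 2: Exponent = -Eg/(2kT) = -1.74/(2*0.02102548) = -41.37837
Step 3: T^(3/2) = 244^1.5 = 3811.40
Step 4: ni = 5e15 * 3811.40 * exp(-41.37837) = 2.04e+01 cm^-3

2.04e+01


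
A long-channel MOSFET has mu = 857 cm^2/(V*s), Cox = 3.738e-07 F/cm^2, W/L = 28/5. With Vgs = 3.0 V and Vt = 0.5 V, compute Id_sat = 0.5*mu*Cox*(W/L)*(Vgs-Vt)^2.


Step 1: Overdrive voltage Vov = Vgs - Vt = 3.0 - 0.5 = 2.5 V
Step 2: W/L = 28/5 = 5.6
Step 3: Id = 0.5 * 857 * 3.738e-07 * 5.6 * 2.5^2
Step 4: Id = 5.61e-03 A

5.61e-03


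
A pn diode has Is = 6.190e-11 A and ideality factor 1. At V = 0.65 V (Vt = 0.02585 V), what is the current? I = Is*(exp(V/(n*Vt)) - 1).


Step 1: V/(n*Vt) = 0.65/(1*0.02585) = 25.1451
Step 2: exp(25.1451) = 8.3249e+10
Step 3: I = 6.190e-11 * (8.3249e+10 - 1) = 5.15e+00 A

5.15e+00


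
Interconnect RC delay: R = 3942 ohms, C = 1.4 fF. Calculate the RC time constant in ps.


Step 1: tau = R * C
Step 2: tau = 3942 * 1.4 fF = 3942 * 1.4e-15 F
Step 3: tau = 5.5188e-12 s = 5.5188 ps

5.5188


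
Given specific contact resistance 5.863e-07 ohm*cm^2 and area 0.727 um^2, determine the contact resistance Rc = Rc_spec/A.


Step 1: Convert area to cm^2: 0.727 um^2 = 7.2700e-09 cm^2
Step 2: Rc = Rc_spec / A = 5.863e-07 / 7.2700e-09
Step 3: Rc = 8.06e+01 ohms

8.06e+01


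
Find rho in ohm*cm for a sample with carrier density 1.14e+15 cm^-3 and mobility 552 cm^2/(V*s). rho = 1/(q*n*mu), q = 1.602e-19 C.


Step 1: sigma = q * n * mu = 1.602e-19 * 1.14e+15 * 552 = 1.00811e-01 S/cm
Step 2: rho = 1 / sigma = 1 / 1.00811e-01 = 9.92 ohm*cm

9.92


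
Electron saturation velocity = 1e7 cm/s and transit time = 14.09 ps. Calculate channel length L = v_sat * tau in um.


Step 1: tau in seconds = 14.09 ps * 1e-12 = 1.4090e-11 s
Step 2: L = v_sat * tau = 1e7 * 1.4090e-11 = 1.4090e-04 cm
Step 3: L in um = 1.4090e-04 * 1e4 = 1.409 um

1.409


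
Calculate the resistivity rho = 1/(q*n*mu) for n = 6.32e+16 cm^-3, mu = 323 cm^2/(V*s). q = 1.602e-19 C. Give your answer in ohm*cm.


Step 1: sigma = q * n * mu = 1.602e-19 * 6.32e+16 * 323 = 3.27026e+00 S/cm
Step 2: rho = 1 / sigma = 1 / 3.27026e+00 = 0.3058 ohm*cm

0.3058


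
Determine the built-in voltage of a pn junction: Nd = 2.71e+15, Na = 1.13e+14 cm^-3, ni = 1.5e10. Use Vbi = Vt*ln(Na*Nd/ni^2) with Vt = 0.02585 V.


Step 1: Compute Na*Nd/ni^2 = 1.13e+14 * 2.71e+15 / (1.5e10)^2 = 1.3610e+09
Step 2: ln(1.3610e+09) = 21.0315
Step 3: Vbi = 0.02585 * 21.0315 = 0.544 V

0.544


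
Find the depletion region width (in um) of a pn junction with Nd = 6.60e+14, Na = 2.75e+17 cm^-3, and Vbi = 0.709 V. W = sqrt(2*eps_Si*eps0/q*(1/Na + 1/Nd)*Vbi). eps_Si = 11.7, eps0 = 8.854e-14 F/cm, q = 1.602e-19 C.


Step 1: 1/Na + 1/Nd = 1/2.75e+17 + 1/6.60e+14 = 1.51879e-15
Step 2: 2*eps*eps0/q = 2*11.7*8.854e-14/1.602e-19 = 1.293281e+07
Step 3: W^2 = 1.293281e+07 * 1.51879e-15 * 0.709 = 1.39263e-08
Step 4: W = sqrt(1.39263e-08) = 1.180e-04 cm = 1.18 um

1.18


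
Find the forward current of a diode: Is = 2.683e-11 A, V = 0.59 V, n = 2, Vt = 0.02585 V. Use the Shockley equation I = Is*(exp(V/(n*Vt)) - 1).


Step 1: V/(n*Vt) = 0.59/(2*0.02585) = 11.4120
Step 2: exp(11.4120) = 9.0400e+04
Step 3: I = 2.683e-11 * (9.0400e+04 - 1) = 2.43e-06 A

2.43e-06


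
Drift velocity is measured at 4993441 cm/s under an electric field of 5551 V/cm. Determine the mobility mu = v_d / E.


Step 1: mu = v_d / E
Step 2: mu = 4993441 / 5551
Step 3: mu = 899.56 cm^2/(V*s)

899.56


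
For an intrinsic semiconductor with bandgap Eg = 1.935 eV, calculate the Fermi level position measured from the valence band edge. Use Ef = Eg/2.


Step 1: For an intrinsic semiconductor, the Fermi level sits at midgap.
Step 2: Ef = Eg / 2 = 1.935 / 2 = 0.9675 eV

0.9675


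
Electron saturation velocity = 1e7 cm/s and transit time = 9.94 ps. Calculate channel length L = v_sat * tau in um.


Step 1: tau in seconds = 9.94 ps * 1e-12 = 9.9400e-12 s
Step 2: L = v_sat * tau = 1e7 * 9.9400e-12 = 9.9400e-05 cm
Step 3: L in um = 9.9400e-05 * 1e4 = 0.994 um

0.994


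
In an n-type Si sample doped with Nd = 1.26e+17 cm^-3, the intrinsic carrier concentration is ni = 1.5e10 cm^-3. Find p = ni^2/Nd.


Step 1: Since Nd >> ni, n ≈ Nd = 1.26e+17 cm^-3
Step 2: p = ni^2 / n = (1.5e10)^2 / 1.26e+17
Step 3: p = 2.25e20 / 1.26e+17 = 1.79e+03 cm^-3

1.79e+03


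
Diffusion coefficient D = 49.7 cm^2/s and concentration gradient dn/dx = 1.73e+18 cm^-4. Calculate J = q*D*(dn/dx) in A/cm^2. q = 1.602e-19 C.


Step 1: J = q * D * (dn/dx)
Step 2: J = 1.602e-19 * 49.7 * 1.73e+18
Step 3: J = 1.38e+01 A/cm^2

1.38e+01


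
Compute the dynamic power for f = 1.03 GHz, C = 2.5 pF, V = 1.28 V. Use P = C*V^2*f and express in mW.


Step 1: V^2 = 1.28^2 = 1.6384 V^2
Step 2: P = C*V^2*f = 2.5e-12 F * 1.6384 * 1.03e9 Hz
Step 3: P = 4.21888e-03 W
Step 4: P = 4.219 mW

4.219


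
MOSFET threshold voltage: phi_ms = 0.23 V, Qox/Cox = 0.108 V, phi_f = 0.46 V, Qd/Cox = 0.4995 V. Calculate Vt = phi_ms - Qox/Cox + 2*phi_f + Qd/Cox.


Step 1: Vt = phi_ms - Qox/Cox + 2*phi_f + Qd/Cox
Step 2: Vt = 0.23 - 0.108 + 2*0.46 + 0.4995
Step 3: Vt = 0.23 - 0.108 + 0.92 + 0.4995
Step 4: Vt = 1.5415 V

1.5415


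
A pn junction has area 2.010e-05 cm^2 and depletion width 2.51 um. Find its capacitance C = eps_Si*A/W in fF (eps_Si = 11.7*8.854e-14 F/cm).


Step 1: eps_Si = 11.7 * 8.854e-14 = 1.035918e-12 F/cm
Step 2: W in cm = 2.51 * 1e-4 = 2.51e-04 cm
Step 3: C = 1.035918e-12 * 2.010e-05 / 2.51e-04 = 8.295598e-14 F
Step 4: C = 82.96 fF

82.96


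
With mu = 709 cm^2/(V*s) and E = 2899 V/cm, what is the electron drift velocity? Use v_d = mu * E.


Step 1: v_d = mu * E
Step 2: v_d = 709 * 2899 = 2055391
Step 3: v_d = 2.06e+06 cm/s

2.06e+06


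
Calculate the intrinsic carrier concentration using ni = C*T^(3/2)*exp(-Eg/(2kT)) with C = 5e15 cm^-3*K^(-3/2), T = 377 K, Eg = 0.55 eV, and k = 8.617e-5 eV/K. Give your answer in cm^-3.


Step 1: Compute kT = 8.617e-5 * 377 = 0.03248609 eV
Step 2: Exponent = -Eg/(2kT) = -0.55/(2*0.03248609) = -8.46516
Step 3: T^(3/2) = 377^1.5 = 7320.02
Step 4: ni = 5e15 * 7320.02 * exp(-8.46516) = 7.71e+15 cm^-3

7.71e+15


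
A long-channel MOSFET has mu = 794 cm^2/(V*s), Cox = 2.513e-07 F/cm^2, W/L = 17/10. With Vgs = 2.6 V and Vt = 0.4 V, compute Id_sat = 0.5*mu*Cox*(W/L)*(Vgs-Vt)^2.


Step 1: Overdrive voltage Vov = Vgs - Vt = 2.6 - 0.4 = 2.2 V
Step 2: W/L = 17/10 = 1.7
Step 3: Id = 0.5 * 794 * 2.513e-07 * 1.7 * 2.2^2
Step 4: Id = 8.21e-04 A

8.21e-04


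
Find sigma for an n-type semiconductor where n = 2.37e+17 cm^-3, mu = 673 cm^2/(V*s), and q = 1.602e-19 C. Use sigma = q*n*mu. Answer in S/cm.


Step 1: sigma = q * n * mu
Step 2: sigma = 1.602e-19 * 2.37e+17 * 673
Step 3: sigma = 2.555e+01 S/cm

2.555e+01


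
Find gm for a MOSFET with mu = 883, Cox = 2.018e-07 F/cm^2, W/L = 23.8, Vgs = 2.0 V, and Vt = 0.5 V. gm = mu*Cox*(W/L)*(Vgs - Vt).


Step 1: Vov = Vgs - Vt = 2.0 - 0.5 = 1.5 V
Step 2: gm = mu * Cox * (W/L) * Vov
Step 3: gm = 883 * 2.018e-07 * 23.8 * 1.5 = 6.36e-03 S

6.36e-03


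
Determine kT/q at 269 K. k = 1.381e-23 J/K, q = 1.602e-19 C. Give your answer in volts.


Step 1: kT = 1.381e-23 * 269 = 3.71489e-21 J
Step 2: Vt = kT/q = 3.71489e-21 / 1.602e-19
Step 3: Vt = 0.02319 V

0.02319


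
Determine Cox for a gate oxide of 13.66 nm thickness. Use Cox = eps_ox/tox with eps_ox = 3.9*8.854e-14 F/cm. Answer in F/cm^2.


Step 1: eps_ox = 3.9 * 8.854e-14 = 3.45306e-13 F/cm
Step 2: tox in cm = 13.66 nm * 1e-7 = 1.3660e-06 cm
Step 3: Cox = 3.45306e-13 / 1.3660e-06 = 2.53e-07 F/cm^2

2.53e-07


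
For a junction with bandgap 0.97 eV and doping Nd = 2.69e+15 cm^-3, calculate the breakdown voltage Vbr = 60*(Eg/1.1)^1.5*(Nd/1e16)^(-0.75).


Step 1: Eg/1.1 = 0.97/1.1 = 0.881818
Step 2: (Eg/1.1)^1.5 = 0.881818^1.5 = 0.828073
Step 3: (Nd/1e16)^(-0.75) = (0.269)^(-0.75) = 2.677231
Step 4: Vbr = 60 * 0.828073 * 2.677231 = 133.0 V

133.0


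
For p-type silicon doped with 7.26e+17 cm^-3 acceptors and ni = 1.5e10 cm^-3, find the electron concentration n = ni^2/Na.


Step 1: Majority hole concentration p ≈ Na = 7.26e+17 cm^-3
Step 2: n = ni^2 / Na = (1.5e10)^2 / 7.26e+17
Step 3: n = 3.10e+02 cm^-3

3.10e+02


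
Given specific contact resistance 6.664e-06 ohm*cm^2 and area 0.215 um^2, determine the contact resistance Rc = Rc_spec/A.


Step 1: Convert area to cm^2: 0.215 um^2 = 2.1500e-09 cm^2
Step 2: Rc = Rc_spec / A = 6.664e-06 / 2.1500e-09
Step 3: Rc = 3.10e+03 ohms

3.10e+03


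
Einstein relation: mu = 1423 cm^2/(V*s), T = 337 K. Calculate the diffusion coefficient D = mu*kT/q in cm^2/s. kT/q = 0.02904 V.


Step 1: D = mu * (kT/q)
Step 2: D = 1423 * 0.02904
Step 3: D = 41.32 cm^2/s

41.32


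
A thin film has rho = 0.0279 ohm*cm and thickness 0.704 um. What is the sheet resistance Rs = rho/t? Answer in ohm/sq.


Step 1: Convert thickness to cm: t = 0.704 um = 7.0400e-05 cm
Step 2: Rs = rho / t = 0.0279 / 7.0400e-05
Step 3: Rs = 396.3 ohm/sq

396.3


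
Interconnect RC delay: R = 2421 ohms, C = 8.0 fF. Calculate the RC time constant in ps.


Step 1: tau = R * C
Step 2: tau = 2421 * 8.0 fF = 2421 * 8.0e-15 F
Step 3: tau = 1.9368e-11 s = 19.368 ps

19.368


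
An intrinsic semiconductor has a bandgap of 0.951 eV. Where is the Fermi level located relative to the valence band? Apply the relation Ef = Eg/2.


Step 1: For an intrinsic semiconductor, the Fermi level sits at midgap.
Step 2: Ef = Eg / 2 = 0.951 / 2 = 0.4755 eV

0.4755


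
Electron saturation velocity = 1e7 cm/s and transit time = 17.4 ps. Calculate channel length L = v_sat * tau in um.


Step 1: tau in seconds = 17.4 ps * 1e-12 = 1.7400e-11 s
Step 2: L = v_sat * tau = 1e7 * 1.7400e-11 = 1.7400e-04 cm
Step 3: L in um = 1.7400e-04 * 1e4 = 1.74 um

1.74


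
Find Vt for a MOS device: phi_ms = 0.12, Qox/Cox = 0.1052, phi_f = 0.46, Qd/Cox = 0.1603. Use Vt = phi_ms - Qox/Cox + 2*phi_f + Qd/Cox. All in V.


Step 1: Vt = phi_ms - Qox/Cox + 2*phi_f + Qd/Cox
Step 2: Vt = 0.12 - 0.1052 + 2*0.46 + 0.1603
Step 3: Vt = 0.12 - 0.1052 + 0.92 + 0.1603
Step 4: Vt = 1.0951 V

1.0951


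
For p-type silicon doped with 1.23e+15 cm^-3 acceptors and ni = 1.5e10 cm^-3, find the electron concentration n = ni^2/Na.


Step 1: Majority hole concentration p ≈ Na = 1.23e+15 cm^-3
Step 2: n = ni^2 / Na = (1.5e10)^2 / 1.23e+15
Step 3: n = 1.83e+05 cm^-3

1.83e+05


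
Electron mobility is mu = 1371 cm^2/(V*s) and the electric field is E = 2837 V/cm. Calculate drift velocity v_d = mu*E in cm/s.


Step 1: v_d = mu * E
Step 2: v_d = 1371 * 2837 = 3889527
Step 3: v_d = 3.89e+06 cm/s

3.89e+06


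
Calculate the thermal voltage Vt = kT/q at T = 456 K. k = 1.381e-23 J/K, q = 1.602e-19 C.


Step 1: kT = 1.381e-23 * 456 = 6.29736e-21 J
Step 2: Vt = kT/q = 6.29736e-21 / 1.602e-19
Step 3: Vt = 0.03931 V

0.03931


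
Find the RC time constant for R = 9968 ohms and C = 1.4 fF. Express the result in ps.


Step 1: tau = R * C
Step 2: tau = 9968 * 1.4 fF = 9968 * 1.4e-15 F
Step 3: tau = 1.39552e-11 s = 13.9552 ps

13.9552


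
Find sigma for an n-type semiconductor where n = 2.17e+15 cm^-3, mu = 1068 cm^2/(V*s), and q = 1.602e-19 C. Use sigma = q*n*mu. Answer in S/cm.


Step 1: sigma = q * n * mu
Step 2: sigma = 1.602e-19 * 2.17e+15 * 1068
Step 3: sigma = 3.713e-01 S/cm

3.713e-01


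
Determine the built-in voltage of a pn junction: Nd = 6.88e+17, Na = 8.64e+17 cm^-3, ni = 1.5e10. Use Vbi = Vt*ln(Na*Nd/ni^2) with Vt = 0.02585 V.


Step 1: Compute Na*Nd/ni^2 = 8.64e+17 * 6.88e+17 / (1.5e10)^2 = 2.6419e+15
Step 2: ln(2.6419e+15) = 35.5103
Step 3: Vbi = 0.02585 * 35.5103 = 0.918 V

0.918


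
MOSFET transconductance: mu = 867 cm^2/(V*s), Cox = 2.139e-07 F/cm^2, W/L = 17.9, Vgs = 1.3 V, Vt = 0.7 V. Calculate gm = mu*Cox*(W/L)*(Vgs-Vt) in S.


Step 1: Vov = Vgs - Vt = 1.3 - 0.7 = 0.6 V
Step 2: gm = mu * Cox * (W/L) * Vov
Step 3: gm = 867 * 2.139e-07 * 17.9 * 0.6 = 1.99e-03 S

1.99e-03


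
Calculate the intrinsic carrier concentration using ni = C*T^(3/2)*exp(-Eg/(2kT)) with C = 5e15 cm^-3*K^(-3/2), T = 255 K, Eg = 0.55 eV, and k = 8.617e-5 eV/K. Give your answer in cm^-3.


Step 1: Compute kT = 8.617e-5 * 255 = 0.02197335 eV
Step 2: Exponent = -Eg/(2kT) = -0.55/(2*0.02197335) = -12.51516
Step 3: T^(3/2) = 255^1.5 = 4072.02
Step 4: ni = 5e15 * 4072.02 * exp(-12.51516) = 7.47e+13 cm^-3

7.47e+13
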